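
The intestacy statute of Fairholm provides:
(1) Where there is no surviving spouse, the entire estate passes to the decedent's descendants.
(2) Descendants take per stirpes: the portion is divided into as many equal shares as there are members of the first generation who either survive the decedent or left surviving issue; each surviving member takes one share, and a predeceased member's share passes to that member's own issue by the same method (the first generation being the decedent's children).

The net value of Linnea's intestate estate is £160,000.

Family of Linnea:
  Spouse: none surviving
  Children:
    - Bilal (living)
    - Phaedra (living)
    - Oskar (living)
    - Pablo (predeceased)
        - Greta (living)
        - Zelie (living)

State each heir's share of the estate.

Bilal: £40,000; Phaedra: £40,000; Oskar: £40,000; Greta: £20,000; Zelie: £20,000

The entire £160,000 passes to the descendants.
That amount (£160,000) is divided into 4 shares of £40,000: Bilal, Phaedra, and Oskar each take £40,000; Pablo's £40,000 share passes to Pablo's issue.
Pablo's share (£40,000) is divided into 2 shares of £20,000: Greta and Zelie each take £20,000.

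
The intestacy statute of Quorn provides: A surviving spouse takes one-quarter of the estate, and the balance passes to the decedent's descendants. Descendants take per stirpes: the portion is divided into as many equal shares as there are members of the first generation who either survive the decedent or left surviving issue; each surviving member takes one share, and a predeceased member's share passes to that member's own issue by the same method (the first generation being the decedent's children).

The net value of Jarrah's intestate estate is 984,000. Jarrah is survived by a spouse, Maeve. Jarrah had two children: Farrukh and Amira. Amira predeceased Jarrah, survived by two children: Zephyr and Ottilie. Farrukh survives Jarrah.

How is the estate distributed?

Maeve: 246,000; Farrukh: 369,000; Zephyr: 184,500; Ottilie: 184,500

Maeve takes one-quarter of 984,000 = 246,000. The remaining 738,000 passes to the descendants.
The descendants' portion (738,000) is divided into 2 shares of 369,000: Farrukh takes 369,000; Amira's 369,000 share passes to Amira's issue.
Amira's share (369,000) is divided into 2 shares of 184,500: Zephyr and Ottilie each take 184,500.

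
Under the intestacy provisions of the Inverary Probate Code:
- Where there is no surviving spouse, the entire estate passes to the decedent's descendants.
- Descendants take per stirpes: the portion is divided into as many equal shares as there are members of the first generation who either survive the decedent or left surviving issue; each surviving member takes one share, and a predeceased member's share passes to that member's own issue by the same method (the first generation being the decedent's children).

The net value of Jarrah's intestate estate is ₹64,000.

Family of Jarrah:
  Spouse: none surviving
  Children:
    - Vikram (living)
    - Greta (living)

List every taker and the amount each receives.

Vikram: ₹32,000; Greta: ₹32,000

The entire ₹64,000 passes to the descendants.
That amount (₹64,000) is divided into 2 shares of ₹32,000: Vikram and Greta each take ₹32,000.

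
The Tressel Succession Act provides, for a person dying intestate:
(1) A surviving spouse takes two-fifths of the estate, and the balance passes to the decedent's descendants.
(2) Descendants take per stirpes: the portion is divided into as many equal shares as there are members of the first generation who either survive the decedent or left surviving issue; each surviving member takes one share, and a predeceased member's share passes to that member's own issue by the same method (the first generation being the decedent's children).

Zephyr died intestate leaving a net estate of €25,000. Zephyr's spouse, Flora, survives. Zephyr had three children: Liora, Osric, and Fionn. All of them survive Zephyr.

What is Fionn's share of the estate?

Flora takes two-fifths of €25,000 = €10,000. The remaining €15,000 passes to the descendants.
The descendants' portion (€15,000) is divided into 3 shares of €5,000: Liora, Osric, and Fionn each take €5,000.

Fionn receives €5,000.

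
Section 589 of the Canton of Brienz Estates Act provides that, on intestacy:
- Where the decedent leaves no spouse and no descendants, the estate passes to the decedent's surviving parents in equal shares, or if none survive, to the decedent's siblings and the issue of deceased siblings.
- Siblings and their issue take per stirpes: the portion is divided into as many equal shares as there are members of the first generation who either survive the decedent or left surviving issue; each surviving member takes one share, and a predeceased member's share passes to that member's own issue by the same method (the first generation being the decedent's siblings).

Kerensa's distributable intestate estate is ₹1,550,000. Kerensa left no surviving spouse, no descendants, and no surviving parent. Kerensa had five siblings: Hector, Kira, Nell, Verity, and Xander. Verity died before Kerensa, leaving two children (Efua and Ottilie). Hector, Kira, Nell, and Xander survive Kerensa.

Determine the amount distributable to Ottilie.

Ottilie receives ₹155,000.

The entire ₹1,550,000 passes to the siblings and their issue.
That amount (₹1,550,000) is divided into 5 shares of ₹310,000: Hector, Kira, Nell, and Xander each take ₹310,000; Verity's ₹310,000 share passes to Verity's issue.
Verity's share (₹310,000) is divided into 2 shares of ₹155,000: Efua and Ottilie each take ₹155,000.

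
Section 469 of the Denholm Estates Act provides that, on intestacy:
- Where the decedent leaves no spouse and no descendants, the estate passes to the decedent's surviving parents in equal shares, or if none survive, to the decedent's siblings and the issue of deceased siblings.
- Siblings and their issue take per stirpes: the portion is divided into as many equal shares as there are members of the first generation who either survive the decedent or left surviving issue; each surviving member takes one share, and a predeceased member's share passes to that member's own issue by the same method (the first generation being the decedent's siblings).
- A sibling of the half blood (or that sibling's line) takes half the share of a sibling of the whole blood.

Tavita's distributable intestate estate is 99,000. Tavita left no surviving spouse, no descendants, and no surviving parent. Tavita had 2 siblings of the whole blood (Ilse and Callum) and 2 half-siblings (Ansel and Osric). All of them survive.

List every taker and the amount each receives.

The entire 99,000 passes to the siblings and their issue.
Counting each half-blood sibling's line as half a unit, there are 3 units in 99,000, so one unit is 33,000. Whole-blood lines (Ilse and Callum) take 33,000 each; half-blood lines (Ansel and Osric) take 16,500 each.

Ilse: 33,000; Callum: 33,000; Ansel: 16,500; Osric: 16,500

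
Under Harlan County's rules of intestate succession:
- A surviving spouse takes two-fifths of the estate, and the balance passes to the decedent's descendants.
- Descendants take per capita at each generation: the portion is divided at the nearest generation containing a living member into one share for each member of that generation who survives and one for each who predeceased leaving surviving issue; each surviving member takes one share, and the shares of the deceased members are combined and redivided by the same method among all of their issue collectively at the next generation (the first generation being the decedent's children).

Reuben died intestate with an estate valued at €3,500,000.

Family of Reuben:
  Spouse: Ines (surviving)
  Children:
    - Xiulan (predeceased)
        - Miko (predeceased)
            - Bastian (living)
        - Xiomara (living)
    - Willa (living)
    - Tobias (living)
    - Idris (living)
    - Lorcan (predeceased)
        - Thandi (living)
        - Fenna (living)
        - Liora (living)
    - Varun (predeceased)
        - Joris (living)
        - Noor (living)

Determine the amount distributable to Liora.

Liora receives €150,000.

Ines takes two-fifths of €3,500,000 = €1,400,000. The remaining €2,100,000 passes to the descendants.
The descendants' portion (€2,100,000) is divided at the children's generation into 6 shares of €350,000. Willa, Tobias, and Idris each take €350,000. The 3 shares of the deceased (Xiulan, Lorcan, and Varun) are combined into a pool of €1,050,000.
That pool (€1,050,000) is divided at the grandchildren's generation into 7 shares of €150,000. Xiomara, Thandi, Fenna, Liora, Joris, and Noor each take €150,000. The remaining share for the deceased Miko (€150,000) is carried to the next generation.
That pool (€150,000) passes entirely to Bastian, the sole taker at the great-grandchildren's generation.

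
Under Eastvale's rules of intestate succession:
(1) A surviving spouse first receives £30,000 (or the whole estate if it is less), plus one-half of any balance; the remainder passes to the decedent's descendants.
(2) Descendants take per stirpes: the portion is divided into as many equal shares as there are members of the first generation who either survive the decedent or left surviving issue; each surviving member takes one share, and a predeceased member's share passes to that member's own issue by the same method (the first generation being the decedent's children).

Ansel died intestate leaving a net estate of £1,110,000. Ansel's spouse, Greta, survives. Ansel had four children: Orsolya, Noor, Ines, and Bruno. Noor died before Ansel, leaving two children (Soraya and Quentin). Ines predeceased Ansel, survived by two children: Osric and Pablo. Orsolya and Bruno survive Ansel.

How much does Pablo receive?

Greta first takes £30,000, leaving a balance of £1,080,000. Greta then takes one-half of the balance (£540,000), for a total of £570,000. The remaining £540,000 passes to the descendants.
The descendants' portion (£540,000) is divided into 4 shares of £135,000: Orsolya and Bruno each take £135,000; Noor's £135,000 share passes to Noor's issue; Ines's £135,000 share passes to Ines's issue.
Noor's share (£135,000) is divided into 2 shares of £67,500: Soraya and Quentin each take £67,500.
Ines's share (£135,000) is divided into 2 shares of £67,500: Osric and Pablo each take £67,500.

Pablo receives £67,500.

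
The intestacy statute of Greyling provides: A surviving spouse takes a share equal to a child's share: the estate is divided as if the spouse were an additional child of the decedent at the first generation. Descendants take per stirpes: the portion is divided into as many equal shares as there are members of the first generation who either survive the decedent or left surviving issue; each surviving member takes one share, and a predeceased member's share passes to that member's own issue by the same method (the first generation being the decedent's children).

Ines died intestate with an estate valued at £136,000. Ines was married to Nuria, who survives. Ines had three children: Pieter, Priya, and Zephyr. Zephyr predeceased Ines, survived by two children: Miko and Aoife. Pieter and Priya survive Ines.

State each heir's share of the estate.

Nuria: £34,000; Pieter: £34,000; Priya: £34,000; Miko: £17,000; Aoife: £17,000

The spouse counts as an additional share at the children's level, so there are 4 primary shares of £34,000. Nuria takes one such share (£34,000).
The children's combined portion (£102,000) is divided into 3 shares of £34,000: Pieter and Priya each take £34,000; Zephyr's £34,000 share passes to Zephyr's issue.
Zephyr's share (£34,000) is divided into 2 shares of £17,000: Miko and Aoife each take £17,000.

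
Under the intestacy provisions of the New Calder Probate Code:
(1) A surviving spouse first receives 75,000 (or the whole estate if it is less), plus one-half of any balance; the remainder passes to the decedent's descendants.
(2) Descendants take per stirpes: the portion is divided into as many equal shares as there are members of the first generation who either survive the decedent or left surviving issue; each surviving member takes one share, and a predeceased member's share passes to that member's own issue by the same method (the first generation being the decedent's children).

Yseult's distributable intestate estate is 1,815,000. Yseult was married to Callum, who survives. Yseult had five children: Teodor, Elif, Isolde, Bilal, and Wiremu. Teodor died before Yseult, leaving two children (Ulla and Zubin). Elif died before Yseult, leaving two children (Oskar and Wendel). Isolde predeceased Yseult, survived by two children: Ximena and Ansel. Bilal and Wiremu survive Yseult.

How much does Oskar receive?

Oskar receives 87,000.

Callum first takes 75,000, leaving a balance of 1,740,000. Callum then takes one-half of the balance (870,000), for a total of 945,000. The remaining 870,000 passes to the descendants.
The descendants' portion (870,000) is divided into 5 shares of 174,000: Bilal and Wiremu each take 174,000; Teodor's 174,000 share passes to Teodor's issue; Elif's 174,000 share passes to Elif's issue; Isolde's 174,000 share passes to Isolde's issue.
Teodor's share (174,000) is divided into 2 shares of 87,000: Ulla and Zubin each take 87,000.
Elif's share (174,000) is divided into 2 shares of 87,000: Oskar and Wendel each take 87,000.
Isolde's share (174,000) is divided into 2 shares of 87,000: Ximena and Ansel each take 87,000.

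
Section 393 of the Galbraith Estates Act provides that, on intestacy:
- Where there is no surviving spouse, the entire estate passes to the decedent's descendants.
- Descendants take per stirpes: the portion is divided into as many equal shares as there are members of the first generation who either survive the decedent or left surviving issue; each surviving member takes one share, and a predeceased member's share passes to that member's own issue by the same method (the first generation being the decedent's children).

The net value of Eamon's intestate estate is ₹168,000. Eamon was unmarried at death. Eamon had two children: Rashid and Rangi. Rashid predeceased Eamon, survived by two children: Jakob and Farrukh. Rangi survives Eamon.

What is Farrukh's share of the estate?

The entire ₹168,000 passes to the descendants.
That amount (₹168,000) is divided into 2 shares of ₹84,000: Rangi takes ₹84,000; Rashid's ₹84,000 share passes to Rashid's issue.
Rashid's share (₹84,000) is divided into 2 shares of ₹42,000: Jakob and Farrukh each take ₹42,000.

Farrukh receives ₹42,000.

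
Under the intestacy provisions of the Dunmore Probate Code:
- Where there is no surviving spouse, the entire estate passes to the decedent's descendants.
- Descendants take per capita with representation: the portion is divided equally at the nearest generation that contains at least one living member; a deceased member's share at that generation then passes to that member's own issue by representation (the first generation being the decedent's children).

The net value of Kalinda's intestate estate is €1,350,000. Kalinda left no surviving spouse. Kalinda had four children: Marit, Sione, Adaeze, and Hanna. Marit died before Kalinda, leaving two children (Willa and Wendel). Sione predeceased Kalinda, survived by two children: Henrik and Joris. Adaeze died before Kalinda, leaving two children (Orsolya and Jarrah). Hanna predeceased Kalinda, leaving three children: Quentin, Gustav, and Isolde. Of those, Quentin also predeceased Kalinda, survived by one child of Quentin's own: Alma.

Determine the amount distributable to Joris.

Joris receives €150,000.

The entire €1,350,000 passes to the descendants.
No child survives, so the initial division is made at the grandchildren's generation.
That amount (€1,350,000) is divided into 9 shares of €150,000: Willa, Wendel, Henrik, Joris, Orsolya, Jarrah, Gustav, and Isolde each take €150,000; Quentin's €150,000 share passes to Quentin's issue.
Quentin's share (€150,000) passes entirely to Alma.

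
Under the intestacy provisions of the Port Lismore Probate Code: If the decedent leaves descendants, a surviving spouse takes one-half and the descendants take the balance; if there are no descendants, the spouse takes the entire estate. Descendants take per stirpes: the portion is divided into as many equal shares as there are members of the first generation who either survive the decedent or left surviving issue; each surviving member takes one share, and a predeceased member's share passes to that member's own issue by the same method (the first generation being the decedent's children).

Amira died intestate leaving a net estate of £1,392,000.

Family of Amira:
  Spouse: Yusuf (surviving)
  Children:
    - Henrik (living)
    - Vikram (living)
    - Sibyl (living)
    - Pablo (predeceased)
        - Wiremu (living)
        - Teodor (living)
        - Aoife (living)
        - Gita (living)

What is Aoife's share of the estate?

Aoife receives £43,500.

Yusuf takes one-half of £1,392,000 = £696,000. The remaining £696,000 passes to the descendants.
The descendants' portion (£696,000) is divided into 4 shares of £174,000: Henrik, Vikram, and Sibyl each take £174,000; Pablo's £174,000 share passes to Pablo's issue.
Pablo's share (£174,000) is divided into 4 shares of £43,500: Wiremu, Teodor, Aoife, and Gita each take £43,500.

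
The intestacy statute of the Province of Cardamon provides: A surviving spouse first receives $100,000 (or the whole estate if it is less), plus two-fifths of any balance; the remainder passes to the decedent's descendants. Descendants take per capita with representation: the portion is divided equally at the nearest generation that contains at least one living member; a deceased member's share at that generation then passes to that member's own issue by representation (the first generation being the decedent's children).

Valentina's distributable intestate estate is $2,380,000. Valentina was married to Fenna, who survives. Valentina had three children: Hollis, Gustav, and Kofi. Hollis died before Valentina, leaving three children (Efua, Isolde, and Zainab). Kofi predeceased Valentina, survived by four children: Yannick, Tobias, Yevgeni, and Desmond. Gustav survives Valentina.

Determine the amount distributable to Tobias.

Tobias receives $114,000.

Fenna first takes $100,000, leaving a balance of $2,280,000. Fenna then takes two-fifths of the balance ($912,000), for a total of $1,012,000. The remaining $1,368,000 passes to the descendants.
The descendants' portion ($1,368,000) is divided into 3 shares of $456,000: Gustav takes $456,000; Hollis's $456,000 share passes to Hollis's issue; Kofi's $456,000 share passes to Kofi's issue.
Hollis's share ($456,000) is divided into 3 shares of $152,000: Efua, Isolde, and Zainab each take $152,000.
Kofi's share ($456,000) is divided into 4 shares of $114,000: Yannick, Tobias, Yevgeni, and Desmond each take $114,000.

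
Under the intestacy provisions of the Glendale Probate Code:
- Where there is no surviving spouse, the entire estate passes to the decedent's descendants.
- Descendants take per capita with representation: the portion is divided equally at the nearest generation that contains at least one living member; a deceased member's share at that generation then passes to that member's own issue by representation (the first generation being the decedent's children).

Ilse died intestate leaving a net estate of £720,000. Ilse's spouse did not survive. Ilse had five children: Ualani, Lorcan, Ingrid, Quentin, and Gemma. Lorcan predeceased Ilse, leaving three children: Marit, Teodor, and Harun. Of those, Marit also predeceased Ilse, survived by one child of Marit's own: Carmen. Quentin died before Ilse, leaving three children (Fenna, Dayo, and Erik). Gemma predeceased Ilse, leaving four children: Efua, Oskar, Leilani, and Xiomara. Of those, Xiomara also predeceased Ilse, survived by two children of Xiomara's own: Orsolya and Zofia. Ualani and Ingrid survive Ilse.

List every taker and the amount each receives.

Ualani: £144,000; Carmen: £48,000; Teodor: £48,000; Harun: £48,000; Ingrid: £144,000; Fenna: £48,000; Dayo: £48,000; Erik: £48,000; Efua: £36,000; Oskar: £36,000; Leilani: £36,000; Orsolya: £18,000; Zofia: £18,000

The entire £720,000 passes to the descendants.
That amount (£720,000) is divided into 5 shares of £144,000: Ualani and Ingrid each take £144,000; Lorcan's £144,000 share passes to Lorcan's issue; Quentin's £144,000 share passes to Quentin's issue; Gemma's £144,000 share passes to Gemma's issue.
Lorcan's share (£144,000) is divided into 3 shares of £48,000: Teodor and Harun each take £48,000; Marit's £48,000 share passes to Marit's issue.
Marit's share (£48,000) passes entirely to Carmen.
Quentin's share (£144,000) is divided into 3 shares of £48,000: Fenna, Dayo, and Erik each take £48,000.
Gemma's share (£144,000) is divided into 4 shares of £36,000: Efua, Oskar, and Leilani each take £36,000; Xiomara's £36,000 share passes to Xiomara's issue.
Xiomara's share (£36,000) is divided into 2 shares of £18,000: Orsolya and Zofia each take £18,000.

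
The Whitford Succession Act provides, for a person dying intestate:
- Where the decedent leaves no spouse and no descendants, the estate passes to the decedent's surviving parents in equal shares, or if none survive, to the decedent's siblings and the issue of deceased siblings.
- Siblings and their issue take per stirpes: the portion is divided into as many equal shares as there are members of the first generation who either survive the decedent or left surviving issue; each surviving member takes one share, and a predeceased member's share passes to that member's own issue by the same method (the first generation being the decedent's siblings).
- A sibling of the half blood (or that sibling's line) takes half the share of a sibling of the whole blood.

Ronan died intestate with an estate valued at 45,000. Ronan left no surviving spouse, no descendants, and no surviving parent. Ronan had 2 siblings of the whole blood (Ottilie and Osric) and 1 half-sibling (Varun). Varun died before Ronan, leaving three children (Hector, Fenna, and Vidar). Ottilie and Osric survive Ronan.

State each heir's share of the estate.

The entire 45,000 passes to the siblings and their issue.
Counting each half-blood sibling's line as half a unit, there are 5/2 units in 45,000, so one unit is 18,000. Whole-blood lines (Ottilie and Osric) take 18,000 each; half-blood lines (Varun) take 9,000 each.
Varun's share (9,000) is divided into 3 shares of 3,000: Hector, Fenna, and Vidar each take 3,000.

Hector: 3,000; Fenna: 3,000; Vidar: 3,000; Ottilie: 18,000; Osric: 18,000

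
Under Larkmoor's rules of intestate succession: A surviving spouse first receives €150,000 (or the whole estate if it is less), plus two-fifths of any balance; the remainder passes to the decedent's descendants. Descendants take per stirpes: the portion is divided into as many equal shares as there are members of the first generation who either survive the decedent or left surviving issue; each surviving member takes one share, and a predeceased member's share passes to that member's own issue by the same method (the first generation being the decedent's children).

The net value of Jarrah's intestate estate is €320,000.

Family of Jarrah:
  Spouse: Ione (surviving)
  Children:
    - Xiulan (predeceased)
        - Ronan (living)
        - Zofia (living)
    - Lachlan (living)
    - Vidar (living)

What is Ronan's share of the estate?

Ronan receives €17,000.

Ione first takes €150,000, leaving a balance of €170,000. Ione then takes two-fifths of the balance (€68,000), for a total of €218,000. The remaining €102,000 passes to the descendants.
The descendants' portion (€102,000) is divided into 3 shares of €34,000: Lachlan and Vidar each take €34,000; Xiulan's €34,000 share passes to Xiulan's issue.
Xiulan's share (€34,000) is divided into 2 shares of €17,000: Ronan and Zofia each take €17,000.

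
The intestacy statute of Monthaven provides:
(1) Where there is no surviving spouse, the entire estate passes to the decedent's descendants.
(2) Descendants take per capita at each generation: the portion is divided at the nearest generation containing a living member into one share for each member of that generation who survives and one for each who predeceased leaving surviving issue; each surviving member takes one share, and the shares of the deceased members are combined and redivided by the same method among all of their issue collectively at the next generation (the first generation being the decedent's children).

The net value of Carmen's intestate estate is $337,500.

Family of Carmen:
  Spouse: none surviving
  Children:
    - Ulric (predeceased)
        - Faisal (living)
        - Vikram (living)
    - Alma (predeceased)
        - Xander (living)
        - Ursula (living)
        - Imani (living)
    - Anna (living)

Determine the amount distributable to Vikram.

Vikram receives $45,000.

The entire $337,500 passes to the descendants.
That amount ($337,500) is divided at the children's generation into 3 shares of $112,500. Anna takes $112,500. The 2 shares of the deceased (Ulric and Alma) are combined into a pool of $225,000.
That pool ($225,000) is divided at the grandchildren's generation equally among Faisal, Vikram, Xander, Ursula, and Imani: $45,000 each.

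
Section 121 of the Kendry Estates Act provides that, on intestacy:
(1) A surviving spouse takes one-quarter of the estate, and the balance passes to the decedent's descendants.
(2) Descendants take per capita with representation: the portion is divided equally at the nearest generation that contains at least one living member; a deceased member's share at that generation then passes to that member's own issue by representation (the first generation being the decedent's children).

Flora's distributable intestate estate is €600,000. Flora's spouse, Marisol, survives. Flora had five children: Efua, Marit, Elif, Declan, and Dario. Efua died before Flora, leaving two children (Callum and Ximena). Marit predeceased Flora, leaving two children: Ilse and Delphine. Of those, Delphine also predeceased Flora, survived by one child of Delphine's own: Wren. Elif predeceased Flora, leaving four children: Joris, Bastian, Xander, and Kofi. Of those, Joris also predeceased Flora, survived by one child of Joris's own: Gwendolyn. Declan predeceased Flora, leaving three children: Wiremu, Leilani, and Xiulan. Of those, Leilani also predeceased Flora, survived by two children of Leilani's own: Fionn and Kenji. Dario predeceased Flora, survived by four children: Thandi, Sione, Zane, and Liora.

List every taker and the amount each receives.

Marisol takes one-quarter of €600,000 = €150,000. The remaining €450,000 passes to the descendants.
No child survives, so the initial division is made at the grandchildren's generation.
The descendants' portion (€450,000) is divided into 15 shares of €30,000: Callum, Ximena, Ilse, Bastian, Xander, Kofi, Wiremu, Xiulan, Thandi, Sione, Zane, and Liora each take €30,000; Delphine's €30,000 share passes to Delphine's issue; Joris's €30,000 share passes to Joris's issue; Leilani's €30,000 share passes to Leilani's issue.
Delphine's share (€30,000) passes entirely to Wren.
Joris's share (€30,000) passes entirely to Gwendolyn.
Leilani's share (€30,000) is divided into 2 shares of €15,000: Fionn and Kenji each take €15,000.

Marisol: €150,000; Callum: €30,000; Ximena: €30,000; Ilse: €30,000; Wren: €30,000; Gwendolyn: €30,000; Bastian: €30,000; Xander: €30,000; Kofi: €30,000; Wiremu: €30,000; Fionn: €15,000; Kenji: €15,000; Xiulan: €30,000; Thandi: €30,000; Sione: €30,000; Zane: €30,000; Liora: €30,000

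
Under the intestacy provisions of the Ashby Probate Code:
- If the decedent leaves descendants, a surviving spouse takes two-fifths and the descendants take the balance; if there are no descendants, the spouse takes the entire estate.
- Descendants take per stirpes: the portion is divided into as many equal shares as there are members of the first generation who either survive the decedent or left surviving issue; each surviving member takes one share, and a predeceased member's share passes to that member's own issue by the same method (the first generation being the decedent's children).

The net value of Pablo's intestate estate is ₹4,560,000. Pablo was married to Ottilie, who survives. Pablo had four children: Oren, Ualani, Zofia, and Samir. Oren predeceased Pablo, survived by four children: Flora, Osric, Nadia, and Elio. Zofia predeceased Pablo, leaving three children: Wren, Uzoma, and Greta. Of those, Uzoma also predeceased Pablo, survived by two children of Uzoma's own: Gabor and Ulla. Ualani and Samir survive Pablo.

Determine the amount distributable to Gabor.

Ottilie takes two-fifths of ₹4,560,000 = ₹1,824,000. The remaining ₹2,736,000 passes to the descendants.
The descendants' portion (₹2,736,000) is divided into 4 shares of ₹684,000: Ualani and Samir each take ₹684,000; Oren's ₹684,000 share passes to Oren's issue; Zofia's ₹684,000 share passes to Zofia's issue.
Oren's share (₹684,000) is divided into 4 shares of ₹171,000: Flora, Osric, Nadia, and Elio each take ₹171,000.
Zofia's share (₹684,000) is divided into 3 shares of ₹228,000: Wren and Greta each take ₹228,000; Uzoma's ₹228,000 share passes to Uzoma's issue.
Uzoma's share (₹228,000) is divided into 2 shares of ₹114,000: Gabor and Ulla each take ₹114,000.

Gabor receives ₹114,000.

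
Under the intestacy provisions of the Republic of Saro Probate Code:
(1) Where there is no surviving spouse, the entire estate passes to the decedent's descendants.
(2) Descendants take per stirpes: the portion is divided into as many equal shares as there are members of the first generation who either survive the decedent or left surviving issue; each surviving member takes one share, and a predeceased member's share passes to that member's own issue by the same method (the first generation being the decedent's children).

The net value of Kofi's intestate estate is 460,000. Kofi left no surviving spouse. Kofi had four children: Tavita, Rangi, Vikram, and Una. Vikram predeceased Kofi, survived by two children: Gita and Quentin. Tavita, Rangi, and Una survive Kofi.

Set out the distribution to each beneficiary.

The entire 460,000 passes to the descendants.
That amount (460,000) is divided into 4 shares of 115,000: Tavita, Rangi, and Una each take 115,000; Vikram's 115,000 share passes to Vikram's issue.
Vikram's share (115,000) is divided into 2 shares of 57,500: Gita and Quentin each take 57,500.

Tavita: 115,000; Rangi: 115,000; Gita: 57,500; Quentin: 57,500; Una: 115,000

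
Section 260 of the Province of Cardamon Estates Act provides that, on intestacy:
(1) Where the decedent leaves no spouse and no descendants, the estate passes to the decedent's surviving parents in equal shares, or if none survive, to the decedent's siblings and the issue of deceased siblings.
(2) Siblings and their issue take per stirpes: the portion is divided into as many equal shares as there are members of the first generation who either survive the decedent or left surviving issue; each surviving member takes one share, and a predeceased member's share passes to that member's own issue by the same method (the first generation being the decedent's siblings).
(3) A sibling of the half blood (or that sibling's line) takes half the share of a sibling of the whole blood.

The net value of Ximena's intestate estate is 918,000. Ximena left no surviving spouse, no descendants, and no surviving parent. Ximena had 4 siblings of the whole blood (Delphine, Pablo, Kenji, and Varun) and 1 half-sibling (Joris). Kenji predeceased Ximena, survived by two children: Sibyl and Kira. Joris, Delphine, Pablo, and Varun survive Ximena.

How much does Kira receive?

Kira receives 102,000.

The entire 918,000 passes to the siblings and their issue.
Counting each half-blood sibling's line as half a unit, there are 9/2 units in 918,000, so one unit is 204,000. Whole-blood lines (Delphine, Pablo, Kenji, and Varun) take 204,000 each; half-blood lines (Joris) take 102,000 each.
Kenji's share (204,000) is divided into 2 shares of 102,000: Sibyl and Kira each take 102,000.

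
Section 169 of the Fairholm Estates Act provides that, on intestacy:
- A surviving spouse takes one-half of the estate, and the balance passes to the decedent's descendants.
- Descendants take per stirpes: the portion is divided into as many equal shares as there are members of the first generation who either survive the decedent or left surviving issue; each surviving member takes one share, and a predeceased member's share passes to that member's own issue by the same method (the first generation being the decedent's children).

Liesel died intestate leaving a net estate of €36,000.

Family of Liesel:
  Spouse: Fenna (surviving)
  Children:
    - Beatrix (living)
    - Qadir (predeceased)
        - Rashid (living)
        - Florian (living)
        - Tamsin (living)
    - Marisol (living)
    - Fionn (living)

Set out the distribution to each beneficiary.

Fenna takes one-half of €36,000 = €18,000. The remaining €18,000 passes to the descendants.
The descendants' portion (€18,000) is divided into 4 shares of €4,500: Beatrix, Marisol, and Fionn each take €4,500; Qadir's €4,500 share passes to Qadir's issue.
Qadir's share (€4,500) is divided into 3 shares of €1,500: Rashid, Florian, and Tamsin each take €1,500.

Fenna: €18,000; Beatrix: €4,500; Rashid: €1,500; Florian: €1,500; Tamsin: €1,500; Marisol: €4,500; Fionn: €4,500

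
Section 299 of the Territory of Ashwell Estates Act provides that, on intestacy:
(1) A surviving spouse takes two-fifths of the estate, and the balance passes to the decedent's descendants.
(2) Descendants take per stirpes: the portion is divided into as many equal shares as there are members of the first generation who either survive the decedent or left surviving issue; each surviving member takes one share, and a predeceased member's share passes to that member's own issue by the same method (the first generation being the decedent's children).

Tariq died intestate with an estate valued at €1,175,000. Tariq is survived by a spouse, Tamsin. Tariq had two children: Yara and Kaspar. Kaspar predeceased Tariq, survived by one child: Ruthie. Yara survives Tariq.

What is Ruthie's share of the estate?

Tamsin takes two-fifths of €1,175,000 = €470,000. The remaining €705,000 passes to the descendants.
The descendants' portion (€705,000) is divided into 2 shares of €352,500: Yara takes €352,500; Kaspar's €352,500 share passes to Kaspar's issue.
Kaspar's share (€352,500) passes entirely to Ruthie.

Ruthie receives €352,500.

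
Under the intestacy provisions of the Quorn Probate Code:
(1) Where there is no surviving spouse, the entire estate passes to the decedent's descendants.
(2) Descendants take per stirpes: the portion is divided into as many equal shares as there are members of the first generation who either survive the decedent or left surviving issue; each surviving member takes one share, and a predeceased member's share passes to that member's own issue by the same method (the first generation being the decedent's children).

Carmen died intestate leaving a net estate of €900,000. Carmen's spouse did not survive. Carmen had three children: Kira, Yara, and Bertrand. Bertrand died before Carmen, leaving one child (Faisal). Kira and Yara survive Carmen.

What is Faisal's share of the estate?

Faisal receives €300,000.

The entire €900,000 passes to the descendants.
That amount (€900,000) is divided into 3 shares of €300,000: Kira and Yara each take €300,000; Bertrand's €300,000 share passes to Bertrand's issue.
Bertrand's share (€300,000) passes entirely to Faisal.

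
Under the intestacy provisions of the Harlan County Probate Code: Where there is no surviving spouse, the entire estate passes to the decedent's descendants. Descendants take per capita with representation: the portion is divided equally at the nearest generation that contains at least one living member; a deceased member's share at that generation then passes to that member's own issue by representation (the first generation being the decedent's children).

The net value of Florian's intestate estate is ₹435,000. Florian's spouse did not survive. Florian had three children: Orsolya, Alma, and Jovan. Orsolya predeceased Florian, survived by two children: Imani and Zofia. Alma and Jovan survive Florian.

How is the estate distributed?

The entire ₹435,000 passes to the descendants.
That amount (₹435,000) is divided into 3 shares of ₹145,000: Alma and Jovan each take ₹145,000; Orsolya's ₹145,000 share passes to Orsolya's issue.
Orsolya's share (₹145,000) is divided into 2 shares of ₹72,500: Imani and Zofia each take ₹72,500.

Imani: ₹72,500; Zofia: ₹72,500; Alma: ₹145,000; Jovan: ₹145,000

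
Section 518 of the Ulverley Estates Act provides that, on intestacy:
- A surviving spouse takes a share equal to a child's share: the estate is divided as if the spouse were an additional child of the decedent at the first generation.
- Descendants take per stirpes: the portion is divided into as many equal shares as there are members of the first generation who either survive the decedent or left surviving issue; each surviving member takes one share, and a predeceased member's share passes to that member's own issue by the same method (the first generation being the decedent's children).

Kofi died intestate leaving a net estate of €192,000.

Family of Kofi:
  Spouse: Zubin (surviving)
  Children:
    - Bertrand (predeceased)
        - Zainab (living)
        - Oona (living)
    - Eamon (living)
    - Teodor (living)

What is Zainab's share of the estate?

Zainab receives €24,000.

The spouse counts as an additional share at the children's level, so there are 4 primary shares of €48,000. Zubin takes one such share (€48,000).
The children's combined portion (€144,000) is divided into 3 shares of €48,000: Eamon and Teodor each take €48,000; Bertrand's €48,000 share passes to Bertrand's issue.
Bertrand's share (€48,000) is divided into 2 shares of €24,000: Zainab and Oona each take €24,000.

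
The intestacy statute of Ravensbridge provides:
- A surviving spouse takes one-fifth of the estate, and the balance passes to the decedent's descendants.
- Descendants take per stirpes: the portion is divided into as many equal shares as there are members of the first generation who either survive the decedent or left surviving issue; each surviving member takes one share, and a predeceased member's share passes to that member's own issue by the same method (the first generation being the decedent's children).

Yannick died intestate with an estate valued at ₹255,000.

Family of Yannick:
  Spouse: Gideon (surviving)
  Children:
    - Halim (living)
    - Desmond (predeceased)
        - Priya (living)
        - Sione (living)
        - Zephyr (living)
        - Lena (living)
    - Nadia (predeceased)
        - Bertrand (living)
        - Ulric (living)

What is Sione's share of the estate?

Sione receives ₹17,000.

Gideon takes one-fifth of ₹255,000 = ₹51,000. The remaining ₹204,000 passes to the descendants.
The descendants' portion (₹204,000) is divided into 3 shares of ₹68,000: Halim takes ₹68,000; Desmond's ₹68,000 share passes to Desmond's issue; Nadia's ₹68,000 share passes to Nadia's issue.
Desmond's share (₹68,000) is divided into 4 shares of ₹17,000: Priya, Sione, Zephyr, and Lena each take ₹17,000.
Nadia's share (₹68,000) is divided into 2 shares of ₹34,000: Bertrand and Ulric each take ₹34,000.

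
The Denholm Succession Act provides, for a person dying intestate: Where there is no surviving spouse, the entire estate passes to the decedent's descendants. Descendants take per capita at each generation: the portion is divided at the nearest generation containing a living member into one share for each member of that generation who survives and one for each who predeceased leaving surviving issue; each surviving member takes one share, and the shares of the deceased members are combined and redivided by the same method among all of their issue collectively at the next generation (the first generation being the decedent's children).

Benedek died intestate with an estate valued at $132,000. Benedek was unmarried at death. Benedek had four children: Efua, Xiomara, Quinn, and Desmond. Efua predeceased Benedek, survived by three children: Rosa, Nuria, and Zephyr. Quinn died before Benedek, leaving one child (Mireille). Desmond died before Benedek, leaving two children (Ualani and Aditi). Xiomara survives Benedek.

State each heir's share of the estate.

Rosa: $16,500; Nuria: $16,500; Zephyr: $16,500; Xiomara: $33,000; Mireille: $16,500; Ualani: $16,500; Aditi: $16,500

The entire $132,000 passes to the descendants.
That amount ($132,000) is divided at the children's generation into 4 shares of $33,000. Xiomara takes $33,000. The 3 shares of the deceased (Efua, Quinn, and Desmond) are combined into a pool of $99,000.
That pool ($99,000) is divided at the grandchildren's generation equally among Rosa, Nuria, Zephyr, Mireille, Ualani, and Aditi: $16,500 each.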